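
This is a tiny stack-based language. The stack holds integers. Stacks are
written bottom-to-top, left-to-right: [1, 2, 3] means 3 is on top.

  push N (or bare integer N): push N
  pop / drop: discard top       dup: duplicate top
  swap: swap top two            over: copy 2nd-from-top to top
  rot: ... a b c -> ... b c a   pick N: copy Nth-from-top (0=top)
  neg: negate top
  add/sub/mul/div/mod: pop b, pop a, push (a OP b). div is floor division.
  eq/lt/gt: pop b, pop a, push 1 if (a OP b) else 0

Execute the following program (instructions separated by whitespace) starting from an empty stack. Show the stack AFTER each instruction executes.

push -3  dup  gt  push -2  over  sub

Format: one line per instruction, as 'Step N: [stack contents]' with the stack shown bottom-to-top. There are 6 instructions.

Step 1: [-3]
Step 2: [-3, -3]
Step 3: [0]
Step 4: [0, -2]
Step 5: [0, -2, 0]
Step 6: [0, -2]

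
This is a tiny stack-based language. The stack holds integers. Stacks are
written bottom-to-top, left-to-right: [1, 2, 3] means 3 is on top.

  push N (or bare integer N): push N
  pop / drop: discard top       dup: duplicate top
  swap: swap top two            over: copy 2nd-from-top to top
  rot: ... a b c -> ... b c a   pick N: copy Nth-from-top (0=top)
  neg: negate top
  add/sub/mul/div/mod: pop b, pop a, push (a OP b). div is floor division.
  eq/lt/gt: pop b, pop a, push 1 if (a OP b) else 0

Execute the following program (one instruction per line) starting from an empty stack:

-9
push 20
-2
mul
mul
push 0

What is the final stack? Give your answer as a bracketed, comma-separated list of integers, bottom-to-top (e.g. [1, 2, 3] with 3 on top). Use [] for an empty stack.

Answer: [360, 0]

Derivation:
After 'push -9': [-9]
After 'push 20': [-9, 20]
After 'push -2': [-9, 20, -2]
After 'mul': [-9, -40]
After 'mul': [360]
After 'push 0': [360, 0]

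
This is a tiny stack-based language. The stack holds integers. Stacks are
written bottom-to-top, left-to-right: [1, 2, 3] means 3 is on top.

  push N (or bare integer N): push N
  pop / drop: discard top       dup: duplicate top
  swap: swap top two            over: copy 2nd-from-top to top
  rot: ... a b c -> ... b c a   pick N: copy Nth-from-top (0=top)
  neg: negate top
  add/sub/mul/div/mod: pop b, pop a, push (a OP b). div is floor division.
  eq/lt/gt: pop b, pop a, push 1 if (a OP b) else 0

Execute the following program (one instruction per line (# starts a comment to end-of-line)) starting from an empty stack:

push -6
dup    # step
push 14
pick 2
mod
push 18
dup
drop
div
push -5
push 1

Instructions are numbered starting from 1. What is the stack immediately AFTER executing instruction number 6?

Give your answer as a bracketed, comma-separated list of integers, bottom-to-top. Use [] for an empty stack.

Answer: [-6, -6, -4, 18]

Derivation:
Step 1 ('push -6'): [-6]
Step 2 ('dup'): [-6, -6]
Step 3 ('push 14'): [-6, -6, 14]
Step 4 ('pick 2'): [-6, -6, 14, -6]
Step 5 ('mod'): [-6, -6, -4]
Step 6 ('push 18'): [-6, -6, -4, 18]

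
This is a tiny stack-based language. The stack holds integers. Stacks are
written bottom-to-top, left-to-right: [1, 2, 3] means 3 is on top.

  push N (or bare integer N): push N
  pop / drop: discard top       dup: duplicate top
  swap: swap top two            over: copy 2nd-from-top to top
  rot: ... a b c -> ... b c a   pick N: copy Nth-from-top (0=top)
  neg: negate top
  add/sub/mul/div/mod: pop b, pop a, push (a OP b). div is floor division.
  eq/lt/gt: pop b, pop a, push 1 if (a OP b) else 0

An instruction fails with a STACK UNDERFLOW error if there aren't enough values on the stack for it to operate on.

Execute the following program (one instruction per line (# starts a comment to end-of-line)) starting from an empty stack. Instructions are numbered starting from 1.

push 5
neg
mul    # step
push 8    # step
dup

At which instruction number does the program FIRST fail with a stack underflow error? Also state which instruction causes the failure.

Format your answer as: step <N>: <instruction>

Answer: step 3: mul

Derivation:
Step 1 ('push 5'): stack = [5], depth = 1
Step 2 ('neg'): stack = [-5], depth = 1
Step 3 ('mul'): needs 2 value(s) but depth is 1 — STACK UNDERFLOW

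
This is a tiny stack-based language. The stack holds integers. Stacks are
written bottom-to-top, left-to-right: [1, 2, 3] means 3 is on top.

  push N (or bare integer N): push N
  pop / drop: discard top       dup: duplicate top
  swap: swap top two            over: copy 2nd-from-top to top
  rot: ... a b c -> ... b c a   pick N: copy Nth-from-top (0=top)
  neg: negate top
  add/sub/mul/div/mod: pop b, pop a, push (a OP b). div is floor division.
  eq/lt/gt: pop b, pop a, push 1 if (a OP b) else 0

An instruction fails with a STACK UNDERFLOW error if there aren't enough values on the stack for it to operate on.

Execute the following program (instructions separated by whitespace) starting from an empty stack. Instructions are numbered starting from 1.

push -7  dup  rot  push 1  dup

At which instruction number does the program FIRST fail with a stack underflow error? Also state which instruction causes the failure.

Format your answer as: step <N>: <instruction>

Step 1 ('push -7'): stack = [-7], depth = 1
Step 2 ('dup'): stack = [-7, -7], depth = 2
Step 3 ('rot'): needs 3 value(s) but depth is 2 — STACK UNDERFLOW

Answer: step 3: rot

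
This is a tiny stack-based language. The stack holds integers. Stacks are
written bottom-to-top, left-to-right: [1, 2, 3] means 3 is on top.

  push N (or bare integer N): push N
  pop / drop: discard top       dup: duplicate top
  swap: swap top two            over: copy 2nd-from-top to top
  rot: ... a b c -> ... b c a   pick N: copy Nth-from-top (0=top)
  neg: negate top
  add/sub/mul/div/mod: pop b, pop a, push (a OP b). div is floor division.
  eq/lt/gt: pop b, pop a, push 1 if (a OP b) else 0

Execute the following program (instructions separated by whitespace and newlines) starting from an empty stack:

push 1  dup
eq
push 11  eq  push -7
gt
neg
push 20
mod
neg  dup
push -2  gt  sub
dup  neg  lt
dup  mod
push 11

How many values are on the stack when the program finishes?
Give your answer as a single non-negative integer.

Answer: 2

Derivation:
After 'push 1': stack = [1] (depth 1)
After 'dup': stack = [1, 1] (depth 2)
After 'eq': stack = [1] (depth 1)
After 'push 11': stack = [1, 11] (depth 2)
After 'eq': stack = [0] (depth 1)
After 'push -7': stack = [0, -7] (depth 2)
After 'gt': stack = [1] (depth 1)
After 'neg': stack = [-1] (depth 1)
After 'push 20': stack = [-1, 20] (depth 2)
After 'mod': stack = [19] (depth 1)
  ...
After 'dup': stack = [-19, -19] (depth 2)
After 'push -2': stack = [-19, -19, -2] (depth 3)
After 'gt': stack = [-19, 0] (depth 2)
After 'sub': stack = [-19] (depth 1)
After 'dup': stack = [-19, -19] (depth 2)
After 'neg': stack = [-19, 19] (depth 2)
After 'lt': stack = [1] (depth 1)
After 'dup': stack = [1, 1] (depth 2)
After 'mod': stack = [0] (depth 1)
After 'push 11': stack = [0, 11] (depth 2)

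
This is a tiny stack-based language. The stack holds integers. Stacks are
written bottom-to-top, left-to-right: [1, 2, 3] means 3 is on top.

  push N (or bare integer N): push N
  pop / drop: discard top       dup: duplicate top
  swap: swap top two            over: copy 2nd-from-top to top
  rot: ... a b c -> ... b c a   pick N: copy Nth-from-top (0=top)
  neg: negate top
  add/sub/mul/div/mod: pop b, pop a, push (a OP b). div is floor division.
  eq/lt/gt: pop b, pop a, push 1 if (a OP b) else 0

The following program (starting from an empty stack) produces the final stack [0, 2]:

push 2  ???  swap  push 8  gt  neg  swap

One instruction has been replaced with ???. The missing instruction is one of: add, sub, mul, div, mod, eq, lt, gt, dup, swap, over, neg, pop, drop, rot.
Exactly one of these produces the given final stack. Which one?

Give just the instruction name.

Answer: dup

Derivation:
Stack before ???: [2]
Stack after ???:  [2, 2]
The instruction that transforms [2] -> [2, 2] is: dup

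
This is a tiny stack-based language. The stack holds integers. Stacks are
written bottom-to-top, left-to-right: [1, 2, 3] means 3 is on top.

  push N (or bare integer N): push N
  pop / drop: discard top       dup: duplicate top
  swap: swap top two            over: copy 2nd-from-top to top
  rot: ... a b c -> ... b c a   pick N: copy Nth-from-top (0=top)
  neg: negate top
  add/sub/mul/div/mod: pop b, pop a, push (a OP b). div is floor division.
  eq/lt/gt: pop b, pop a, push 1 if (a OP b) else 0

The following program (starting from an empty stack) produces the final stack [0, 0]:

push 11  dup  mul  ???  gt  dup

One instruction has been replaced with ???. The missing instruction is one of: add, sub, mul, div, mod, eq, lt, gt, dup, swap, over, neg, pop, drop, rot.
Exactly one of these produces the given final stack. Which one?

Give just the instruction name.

Answer: dup

Derivation:
Stack before ???: [121]
Stack after ???:  [121, 121]
The instruction that transforms [121] -> [121, 121] is: dup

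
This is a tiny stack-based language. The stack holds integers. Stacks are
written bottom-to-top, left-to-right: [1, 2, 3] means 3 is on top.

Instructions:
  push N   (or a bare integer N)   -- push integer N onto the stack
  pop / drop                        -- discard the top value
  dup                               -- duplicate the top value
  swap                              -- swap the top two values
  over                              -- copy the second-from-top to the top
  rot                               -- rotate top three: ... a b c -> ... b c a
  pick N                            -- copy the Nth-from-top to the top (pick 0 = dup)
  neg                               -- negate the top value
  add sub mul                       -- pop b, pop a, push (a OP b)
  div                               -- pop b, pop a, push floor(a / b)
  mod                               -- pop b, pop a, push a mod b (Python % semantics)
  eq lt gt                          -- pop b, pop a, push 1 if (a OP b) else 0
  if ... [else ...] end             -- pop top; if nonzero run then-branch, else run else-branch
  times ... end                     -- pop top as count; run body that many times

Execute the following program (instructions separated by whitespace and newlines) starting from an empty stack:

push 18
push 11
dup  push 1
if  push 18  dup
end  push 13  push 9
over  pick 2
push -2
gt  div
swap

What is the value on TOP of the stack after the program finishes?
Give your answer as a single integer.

Answer: 9

Derivation:
After 'push 18': [18]
After 'push 11': [18, 11]
After 'dup': [18, 11, 11]
After 'push 1': [18, 11, 11, 1]
After 'if': [18, 11, 11]
After 'push 18': [18, 11, 11, 18]
After 'dup': [18, 11, 11, 18, 18]
After 'push 13': [18, 11, 11, 18, 18, 13]
After 'push 9': [18, 11, 11, 18, 18, 13, 9]
After 'over': [18, 11, 11, 18, 18, 13, 9, 13]
After 'pick 2': [18, 11, 11, 18, 18, 13, 9, 13, 13]
After 'push -2': [18, 11, 11, 18, 18, 13, 9, 13, 13, -2]
After 'gt': [18, 11, 11, 18, 18, 13, 9, 13, 1]
After 'div': [18, 11, 11, 18, 18, 13, 9, 13]
After 'swap': [18, 11, 11, 18, 18, 13, 13, 9]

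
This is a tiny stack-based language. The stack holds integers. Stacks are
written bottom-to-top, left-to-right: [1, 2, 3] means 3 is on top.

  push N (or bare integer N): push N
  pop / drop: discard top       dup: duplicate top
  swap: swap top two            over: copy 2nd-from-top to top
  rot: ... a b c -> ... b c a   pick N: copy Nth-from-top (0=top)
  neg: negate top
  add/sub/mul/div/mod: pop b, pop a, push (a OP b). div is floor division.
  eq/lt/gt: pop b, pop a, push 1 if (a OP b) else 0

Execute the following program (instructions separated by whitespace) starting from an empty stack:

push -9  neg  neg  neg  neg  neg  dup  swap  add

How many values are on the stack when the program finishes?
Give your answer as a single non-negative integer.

Answer: 1

Derivation:
After 'push -9': stack = [-9] (depth 1)
After 'neg': stack = [9] (depth 1)
After 'neg': stack = [-9] (depth 1)
After 'neg': stack = [9] (depth 1)
After 'neg': stack = [-9] (depth 1)
After 'neg': stack = [9] (depth 1)
After 'dup': stack = [9, 9] (depth 2)
After 'swap': stack = [9, 9] (depth 2)
After 'add': stack = [18] (depth 1)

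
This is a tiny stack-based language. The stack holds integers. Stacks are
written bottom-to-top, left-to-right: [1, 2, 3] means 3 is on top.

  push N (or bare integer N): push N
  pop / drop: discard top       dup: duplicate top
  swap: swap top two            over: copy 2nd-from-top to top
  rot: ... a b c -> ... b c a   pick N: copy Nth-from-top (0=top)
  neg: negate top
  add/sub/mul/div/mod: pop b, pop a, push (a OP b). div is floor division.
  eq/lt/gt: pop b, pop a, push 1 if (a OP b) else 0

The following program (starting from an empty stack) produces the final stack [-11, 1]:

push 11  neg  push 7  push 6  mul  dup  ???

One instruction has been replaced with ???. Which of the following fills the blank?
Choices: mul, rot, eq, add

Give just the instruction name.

Answer: eq

Derivation:
Stack before ???: [-11, 42, 42]
Stack after ???:  [-11, 1]
Checking each choice:
  mul: produces [-11, 1764]
  rot: produces [42, 42, -11]
  eq: MATCH
  add: produces [-11, 84]


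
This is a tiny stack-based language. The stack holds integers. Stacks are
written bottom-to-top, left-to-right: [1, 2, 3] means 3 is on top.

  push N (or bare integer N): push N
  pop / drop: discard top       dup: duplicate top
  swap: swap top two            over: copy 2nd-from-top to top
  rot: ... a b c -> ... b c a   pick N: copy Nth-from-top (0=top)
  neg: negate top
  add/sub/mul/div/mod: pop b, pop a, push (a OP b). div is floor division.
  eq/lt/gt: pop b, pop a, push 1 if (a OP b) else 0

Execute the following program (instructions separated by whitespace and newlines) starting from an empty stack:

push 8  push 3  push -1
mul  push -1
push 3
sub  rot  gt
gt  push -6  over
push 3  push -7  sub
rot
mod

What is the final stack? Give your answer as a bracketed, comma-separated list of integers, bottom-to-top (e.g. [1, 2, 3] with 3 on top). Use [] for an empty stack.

After 'push 8': [8]
After 'push 3': [8, 3]
After 'push -1': [8, 3, -1]
After 'mul': [8, -3]
After 'push -1': [8, -3, -1]
After 'push 3': [8, -3, -1, 3]
After 'sub': [8, -3, -4]
After 'rot': [-3, -4, 8]
After 'gt': [-3, 0]
After 'gt': [0]
After 'push -6': [0, -6]
After 'over': [0, -6, 0]
After 'push 3': [0, -6, 0, 3]
After 'push -7': [0, -6, 0, 3, -7]
After 'sub': [0, -6, 0, 10]
After 'rot': [0, 0, 10, -6]
After 'mod': [0, 0, -2]

Answer: [0, 0, -2]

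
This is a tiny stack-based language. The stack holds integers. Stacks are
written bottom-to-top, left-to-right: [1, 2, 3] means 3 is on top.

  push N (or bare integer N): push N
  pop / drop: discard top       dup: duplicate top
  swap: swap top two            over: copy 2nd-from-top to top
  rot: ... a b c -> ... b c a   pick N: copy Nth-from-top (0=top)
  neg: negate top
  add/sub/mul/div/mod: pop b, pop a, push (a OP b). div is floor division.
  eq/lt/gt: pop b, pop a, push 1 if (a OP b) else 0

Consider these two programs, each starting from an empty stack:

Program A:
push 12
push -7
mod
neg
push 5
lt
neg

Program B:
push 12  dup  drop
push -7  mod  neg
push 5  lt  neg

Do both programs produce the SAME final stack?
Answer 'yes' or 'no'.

Program A trace:
  After 'push 12': [12]
  After 'push -7': [12, -7]
  After 'mod': [-2]
  After 'neg': [2]
  After 'push 5': [2, 5]
  After 'lt': [1]
  After 'neg': [-1]
Program A final stack: [-1]

Program B trace:
  After 'push 12': [12]
  After 'dup': [12, 12]
  After 'drop': [12]
  After 'push -7': [12, -7]
  After 'mod': [-2]
  After 'neg': [2]
  After 'push 5': [2, 5]
  After 'lt': [1]
  After 'neg': [-1]
Program B final stack: [-1]
Same: yes

Answer: yes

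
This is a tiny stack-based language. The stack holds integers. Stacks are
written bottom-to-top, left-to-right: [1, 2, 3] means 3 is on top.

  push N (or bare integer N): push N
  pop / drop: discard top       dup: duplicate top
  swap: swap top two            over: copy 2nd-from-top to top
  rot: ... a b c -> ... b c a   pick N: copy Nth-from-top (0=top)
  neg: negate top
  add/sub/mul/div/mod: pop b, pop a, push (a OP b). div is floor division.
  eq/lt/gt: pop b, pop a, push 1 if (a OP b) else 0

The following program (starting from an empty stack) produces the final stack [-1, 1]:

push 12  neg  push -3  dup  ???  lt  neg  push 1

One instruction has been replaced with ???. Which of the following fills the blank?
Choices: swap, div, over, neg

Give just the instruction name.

Answer: div

Derivation:
Stack before ???: [-12, -3, -3]
Stack after ???:  [-12, 1]
Checking each choice:
  swap: produces [-12, 0, 1]
  div: MATCH
  over: produces [-12, -3, 0, 1]
  neg: produces [-12, -1, 1]


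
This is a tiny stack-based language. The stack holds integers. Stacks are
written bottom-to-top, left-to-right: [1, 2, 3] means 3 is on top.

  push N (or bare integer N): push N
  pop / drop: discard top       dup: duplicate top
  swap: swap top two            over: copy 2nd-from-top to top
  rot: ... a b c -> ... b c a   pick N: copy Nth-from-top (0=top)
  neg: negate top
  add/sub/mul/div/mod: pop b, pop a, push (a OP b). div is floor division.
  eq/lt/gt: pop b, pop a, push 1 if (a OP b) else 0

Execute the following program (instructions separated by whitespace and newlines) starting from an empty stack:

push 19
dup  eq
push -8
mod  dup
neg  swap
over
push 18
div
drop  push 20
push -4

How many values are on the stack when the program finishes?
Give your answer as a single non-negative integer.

Answer: 4

Derivation:
After 'push 19': stack = [19] (depth 1)
After 'dup': stack = [19, 19] (depth 2)
After 'eq': stack = [1] (depth 1)
After 'push -8': stack = [1, -8] (depth 2)
After 'mod': stack = [-7] (depth 1)
After 'dup': stack = [-7, -7] (depth 2)
After 'neg': stack = [-7, 7] (depth 2)
After 'swap': stack = [7, -7] (depth 2)
After 'over': stack = [7, -7, 7] (depth 3)
After 'push 18': stack = [7, -7, 7, 18] (depth 4)
After 'div': stack = [7, -7, 0] (depth 3)
After 'drop': stack = [7, -7] (depth 2)
After 'push 20': stack = [7, -7, 20] (depth 3)
After 'push -4': stack = [7, -7, 20, -4] (depth 4)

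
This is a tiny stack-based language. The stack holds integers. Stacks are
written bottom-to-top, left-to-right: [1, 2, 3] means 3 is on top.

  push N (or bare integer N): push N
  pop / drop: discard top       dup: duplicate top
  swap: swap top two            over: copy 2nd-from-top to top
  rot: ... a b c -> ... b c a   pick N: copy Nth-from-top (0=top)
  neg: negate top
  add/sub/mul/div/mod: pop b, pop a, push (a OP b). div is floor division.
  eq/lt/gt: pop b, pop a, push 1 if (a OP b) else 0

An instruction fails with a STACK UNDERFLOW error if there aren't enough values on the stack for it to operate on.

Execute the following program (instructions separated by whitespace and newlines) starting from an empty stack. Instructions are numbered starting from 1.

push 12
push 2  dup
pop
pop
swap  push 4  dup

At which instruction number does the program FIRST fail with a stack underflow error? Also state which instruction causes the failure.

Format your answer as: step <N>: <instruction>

Answer: step 6: swap

Derivation:
Step 1 ('push 12'): stack = [12], depth = 1
Step 2 ('push 2'): stack = [12, 2], depth = 2
Step 3 ('dup'): stack = [12, 2, 2], depth = 3
Step 4 ('pop'): stack = [12, 2], depth = 2
Step 5 ('pop'): stack = [12], depth = 1
Step 6 ('swap'): needs 2 value(s) but depth is 1 — STACK UNDERFLOW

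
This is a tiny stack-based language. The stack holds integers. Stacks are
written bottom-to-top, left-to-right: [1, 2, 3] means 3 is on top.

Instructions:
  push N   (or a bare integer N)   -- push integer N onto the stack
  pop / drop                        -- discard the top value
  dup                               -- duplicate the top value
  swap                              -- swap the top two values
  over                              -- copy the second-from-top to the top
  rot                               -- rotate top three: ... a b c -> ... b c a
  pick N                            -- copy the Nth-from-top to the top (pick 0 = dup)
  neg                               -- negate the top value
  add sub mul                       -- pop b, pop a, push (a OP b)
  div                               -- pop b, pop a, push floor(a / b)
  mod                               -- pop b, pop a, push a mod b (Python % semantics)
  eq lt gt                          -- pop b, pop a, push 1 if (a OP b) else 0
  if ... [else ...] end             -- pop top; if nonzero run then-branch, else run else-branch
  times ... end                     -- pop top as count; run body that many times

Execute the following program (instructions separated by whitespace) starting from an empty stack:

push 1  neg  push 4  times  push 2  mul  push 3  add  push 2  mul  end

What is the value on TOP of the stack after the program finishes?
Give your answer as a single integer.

Answer: 254

Derivation:
After 'push 1': [1]
After 'neg': [-1]
After 'push 4': [-1, 4]
After 'times': [-1]
After 'push 2': [-1, 2]
After 'mul': [-2]
After 'push 3': [-2, 3]
After 'add': [1]
After 'push 2': [1, 2]
After 'mul': [2]
  ...
After 'push 3': [28, 3]
After 'add': [31]
After 'push 2': [31, 2]
After 'mul': [62]
After 'push 2': [62, 2]
After 'mul': [124]
After 'push 3': [124, 3]
After 'add': [127]
After 'push 2': [127, 2]
After 'mul': [254]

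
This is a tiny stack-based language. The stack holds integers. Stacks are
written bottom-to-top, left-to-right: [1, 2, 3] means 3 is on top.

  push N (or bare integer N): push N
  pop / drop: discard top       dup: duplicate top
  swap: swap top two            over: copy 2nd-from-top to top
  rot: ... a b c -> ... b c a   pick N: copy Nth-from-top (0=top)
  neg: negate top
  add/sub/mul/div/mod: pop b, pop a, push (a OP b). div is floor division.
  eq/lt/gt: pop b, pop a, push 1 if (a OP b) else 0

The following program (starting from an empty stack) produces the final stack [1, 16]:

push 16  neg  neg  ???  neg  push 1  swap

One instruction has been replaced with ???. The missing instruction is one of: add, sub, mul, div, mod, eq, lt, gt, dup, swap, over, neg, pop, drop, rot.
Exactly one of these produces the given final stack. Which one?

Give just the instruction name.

Stack before ???: [16]
Stack after ???:  [-16]
The instruction that transforms [16] -> [-16] is: neg

Answer: neg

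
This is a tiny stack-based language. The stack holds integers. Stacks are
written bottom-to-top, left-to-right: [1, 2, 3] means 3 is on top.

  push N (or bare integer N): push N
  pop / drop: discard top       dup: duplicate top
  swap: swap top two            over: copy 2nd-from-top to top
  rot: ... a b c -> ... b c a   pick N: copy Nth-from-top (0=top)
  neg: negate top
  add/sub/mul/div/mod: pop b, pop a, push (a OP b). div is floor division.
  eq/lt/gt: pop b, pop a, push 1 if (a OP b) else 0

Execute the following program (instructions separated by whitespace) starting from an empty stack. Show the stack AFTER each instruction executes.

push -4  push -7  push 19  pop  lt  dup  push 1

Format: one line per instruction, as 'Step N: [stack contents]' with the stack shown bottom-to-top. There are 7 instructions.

Step 1: [-4]
Step 2: [-4, -7]
Step 3: [-4, -7, 19]
Step 4: [-4, -7]
Step 5: [0]
Step 6: [0, 0]
Step 7: [0, 0, 1]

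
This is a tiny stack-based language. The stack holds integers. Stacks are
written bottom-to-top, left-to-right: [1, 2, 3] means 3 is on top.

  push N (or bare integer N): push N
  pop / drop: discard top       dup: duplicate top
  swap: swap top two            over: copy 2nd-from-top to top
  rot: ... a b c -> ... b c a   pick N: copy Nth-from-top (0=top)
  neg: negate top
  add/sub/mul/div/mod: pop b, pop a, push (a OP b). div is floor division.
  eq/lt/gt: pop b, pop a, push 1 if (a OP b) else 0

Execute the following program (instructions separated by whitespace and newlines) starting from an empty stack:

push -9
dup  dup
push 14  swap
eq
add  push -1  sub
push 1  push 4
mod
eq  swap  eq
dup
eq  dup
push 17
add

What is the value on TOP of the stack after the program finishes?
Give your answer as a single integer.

Answer: 18

Derivation:
After 'push -9': [-9]
After 'dup': [-9, -9]
After 'dup': [-9, -9, -9]
After 'push 14': [-9, -9, -9, 14]
After 'swap': [-9, -9, 14, -9]
After 'eq': [-9, -9, 0]
After 'add': [-9, -9]
After 'push -1': [-9, -9, -1]
After 'sub': [-9, -8]
After 'push 1': [-9, -8, 1]
After 'push 4': [-9, -8, 1, 4]
After 'mod': [-9, -8, 1]
After 'eq': [-9, 0]
After 'swap': [0, -9]
After 'eq': [0]
After 'dup': [0, 0]
After 'eq': [1]
After 'dup': [1, 1]
After 'push 17': [1, 1, 17]
After 'add': [1, 18]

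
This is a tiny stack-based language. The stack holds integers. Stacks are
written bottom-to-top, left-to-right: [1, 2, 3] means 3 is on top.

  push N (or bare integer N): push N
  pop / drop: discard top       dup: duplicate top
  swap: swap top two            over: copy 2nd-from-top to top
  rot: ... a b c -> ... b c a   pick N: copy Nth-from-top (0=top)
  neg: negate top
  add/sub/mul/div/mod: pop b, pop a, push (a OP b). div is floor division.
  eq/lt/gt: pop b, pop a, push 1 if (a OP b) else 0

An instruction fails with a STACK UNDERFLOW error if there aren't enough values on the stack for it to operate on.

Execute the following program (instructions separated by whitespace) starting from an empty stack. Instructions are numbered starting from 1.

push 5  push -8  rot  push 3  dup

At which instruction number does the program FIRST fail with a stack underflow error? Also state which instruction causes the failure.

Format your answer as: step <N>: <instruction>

Step 1 ('push 5'): stack = [5], depth = 1
Step 2 ('push -8'): stack = [5, -8], depth = 2
Step 3 ('rot'): needs 3 value(s) but depth is 2 — STACK UNDERFLOW

Answer: step 3: rot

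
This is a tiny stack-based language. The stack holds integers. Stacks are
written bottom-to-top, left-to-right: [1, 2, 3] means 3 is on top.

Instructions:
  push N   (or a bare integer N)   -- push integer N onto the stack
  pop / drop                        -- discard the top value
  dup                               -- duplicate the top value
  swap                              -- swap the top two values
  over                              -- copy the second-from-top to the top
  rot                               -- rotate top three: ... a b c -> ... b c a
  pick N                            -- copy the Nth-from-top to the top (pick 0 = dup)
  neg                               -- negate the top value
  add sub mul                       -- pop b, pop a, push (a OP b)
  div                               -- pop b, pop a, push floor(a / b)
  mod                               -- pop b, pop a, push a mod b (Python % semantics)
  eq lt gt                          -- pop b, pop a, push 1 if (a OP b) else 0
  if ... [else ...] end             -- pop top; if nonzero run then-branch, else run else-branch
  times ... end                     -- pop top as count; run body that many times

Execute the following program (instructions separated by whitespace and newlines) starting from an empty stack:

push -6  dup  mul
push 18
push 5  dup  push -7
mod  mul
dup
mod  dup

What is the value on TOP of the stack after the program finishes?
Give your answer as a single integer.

After 'push -6': [-6]
After 'dup': [-6, -6]
After 'mul': [36]
After 'push 18': [36, 18]
After 'push 5': [36, 18, 5]
After 'dup': [36, 18, 5, 5]
After 'push -7': [36, 18, 5, 5, -7]
After 'mod': [36, 18, 5, -2]
After 'mul': [36, 18, -10]
After 'dup': [36, 18, -10, -10]
After 'mod': [36, 18, 0]
After 'dup': [36, 18, 0, 0]

Answer: 0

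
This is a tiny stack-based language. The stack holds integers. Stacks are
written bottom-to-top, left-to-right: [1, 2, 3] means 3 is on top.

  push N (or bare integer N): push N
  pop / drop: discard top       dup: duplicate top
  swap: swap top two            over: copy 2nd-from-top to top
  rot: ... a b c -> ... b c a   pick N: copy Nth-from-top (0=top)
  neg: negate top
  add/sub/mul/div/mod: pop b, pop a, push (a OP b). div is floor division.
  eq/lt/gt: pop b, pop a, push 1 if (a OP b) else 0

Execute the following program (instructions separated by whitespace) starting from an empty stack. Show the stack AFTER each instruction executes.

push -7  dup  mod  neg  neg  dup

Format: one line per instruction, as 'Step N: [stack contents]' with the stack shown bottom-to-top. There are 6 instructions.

Step 1: [-7]
Step 2: [-7, -7]
Step 3: [0]
Step 4: [0]
Step 5: [0]
Step 6: [0, 0]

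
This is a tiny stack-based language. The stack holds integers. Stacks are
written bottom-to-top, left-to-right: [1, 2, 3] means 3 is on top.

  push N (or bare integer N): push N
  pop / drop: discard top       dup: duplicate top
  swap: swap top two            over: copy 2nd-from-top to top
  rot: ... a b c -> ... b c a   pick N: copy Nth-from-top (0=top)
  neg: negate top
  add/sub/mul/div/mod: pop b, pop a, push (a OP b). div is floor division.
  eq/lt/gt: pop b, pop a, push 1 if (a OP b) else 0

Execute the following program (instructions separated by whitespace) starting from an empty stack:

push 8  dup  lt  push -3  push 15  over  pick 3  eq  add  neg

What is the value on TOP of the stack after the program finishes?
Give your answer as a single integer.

Answer: -15

Derivation:
After 'push 8': [8]
After 'dup': [8, 8]
After 'lt': [0]
After 'push -3': [0, -3]
After 'push 15': [0, -3, 15]
After 'over': [0, -3, 15, -3]
After 'pick 3': [0, -3, 15, -3, 0]
After 'eq': [0, -3, 15, 0]
After 'add': [0, -3, 15]
After 'neg': [0, -3, -15]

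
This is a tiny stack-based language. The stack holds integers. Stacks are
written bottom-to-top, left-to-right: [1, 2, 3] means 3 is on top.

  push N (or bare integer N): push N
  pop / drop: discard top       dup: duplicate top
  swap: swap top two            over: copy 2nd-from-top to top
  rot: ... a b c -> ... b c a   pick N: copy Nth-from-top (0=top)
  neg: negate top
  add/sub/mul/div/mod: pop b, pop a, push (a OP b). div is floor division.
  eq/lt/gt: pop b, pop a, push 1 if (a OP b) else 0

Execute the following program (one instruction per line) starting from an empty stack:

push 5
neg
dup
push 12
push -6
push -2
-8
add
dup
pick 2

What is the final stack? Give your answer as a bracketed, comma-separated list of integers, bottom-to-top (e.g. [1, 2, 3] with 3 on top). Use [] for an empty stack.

Answer: [-5, -5, 12, -6, -10, -10, -6]

Derivation:
After 'push 5': [5]
After 'neg': [-5]
After 'dup': [-5, -5]
After 'push 12': [-5, -5, 12]
After 'push -6': [-5, -5, 12, -6]
After 'push -2': [-5, -5, 12, -6, -2]
After 'push -8': [-5, -5, 12, -6, -2, -8]
After 'add': [-5, -5, 12, -6, -10]
After 'dup': [-5, -5, 12, -6, -10, -10]
After 'pick 2': [-5, -5, 12, -6, -10, -10, -6]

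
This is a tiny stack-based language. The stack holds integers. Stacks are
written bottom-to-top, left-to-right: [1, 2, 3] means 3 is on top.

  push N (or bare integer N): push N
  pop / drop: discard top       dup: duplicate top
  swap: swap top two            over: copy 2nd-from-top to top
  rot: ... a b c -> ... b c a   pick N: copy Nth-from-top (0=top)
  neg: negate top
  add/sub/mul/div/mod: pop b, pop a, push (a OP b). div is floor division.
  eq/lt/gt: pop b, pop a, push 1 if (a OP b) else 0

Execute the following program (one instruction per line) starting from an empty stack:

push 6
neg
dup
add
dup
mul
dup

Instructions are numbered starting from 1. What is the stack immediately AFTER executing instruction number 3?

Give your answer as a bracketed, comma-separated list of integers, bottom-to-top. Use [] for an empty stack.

Step 1 ('push 6'): [6]
Step 2 ('neg'): [-6]
Step 3 ('dup'): [-6, -6]

Answer: [-6, -6]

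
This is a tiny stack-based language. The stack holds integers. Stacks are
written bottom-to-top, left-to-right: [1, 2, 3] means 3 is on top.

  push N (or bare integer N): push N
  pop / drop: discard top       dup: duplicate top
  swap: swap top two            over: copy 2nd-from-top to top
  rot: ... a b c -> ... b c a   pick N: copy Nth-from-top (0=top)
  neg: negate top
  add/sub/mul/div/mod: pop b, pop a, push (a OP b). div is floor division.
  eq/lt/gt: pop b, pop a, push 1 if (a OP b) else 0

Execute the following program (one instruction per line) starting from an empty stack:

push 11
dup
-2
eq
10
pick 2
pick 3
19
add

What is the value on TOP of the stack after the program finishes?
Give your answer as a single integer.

Answer: 30

Derivation:
After 'push 11': [11]
After 'dup': [11, 11]
After 'push -2': [11, 11, -2]
After 'eq': [11, 0]
After 'push 10': [11, 0, 10]
After 'pick 2': [11, 0, 10, 11]
After 'pick 3': [11, 0, 10, 11, 11]
After 'push 19': [11, 0, 10, 11, 11, 19]
After 'add': [11, 0, 10, 11, 30]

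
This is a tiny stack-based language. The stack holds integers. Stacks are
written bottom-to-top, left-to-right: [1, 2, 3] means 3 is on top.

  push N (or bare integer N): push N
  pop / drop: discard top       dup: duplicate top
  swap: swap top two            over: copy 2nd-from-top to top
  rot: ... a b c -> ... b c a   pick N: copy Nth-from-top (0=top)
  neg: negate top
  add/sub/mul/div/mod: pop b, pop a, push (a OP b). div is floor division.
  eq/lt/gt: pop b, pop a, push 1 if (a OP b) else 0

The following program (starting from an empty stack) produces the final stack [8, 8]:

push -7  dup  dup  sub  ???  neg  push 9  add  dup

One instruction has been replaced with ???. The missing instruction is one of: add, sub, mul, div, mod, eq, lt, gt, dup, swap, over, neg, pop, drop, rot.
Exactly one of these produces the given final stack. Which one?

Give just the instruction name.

Stack before ???: [-7, 0]
Stack after ???:  [1]
The instruction that transforms [-7, 0] -> [1] is: lt

Answer: lt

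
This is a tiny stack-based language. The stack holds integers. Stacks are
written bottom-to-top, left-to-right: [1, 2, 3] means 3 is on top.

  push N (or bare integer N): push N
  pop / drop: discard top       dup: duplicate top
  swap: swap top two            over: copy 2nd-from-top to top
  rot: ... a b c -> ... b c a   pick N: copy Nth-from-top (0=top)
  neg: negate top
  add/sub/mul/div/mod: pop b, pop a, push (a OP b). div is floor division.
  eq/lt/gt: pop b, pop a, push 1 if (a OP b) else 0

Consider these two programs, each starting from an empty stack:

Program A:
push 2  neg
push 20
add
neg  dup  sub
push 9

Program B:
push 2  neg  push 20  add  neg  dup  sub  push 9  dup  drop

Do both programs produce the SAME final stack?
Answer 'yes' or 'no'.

Answer: yes

Derivation:
Program A trace:
  After 'push 2': [2]
  After 'neg': [-2]
  After 'push 20': [-2, 20]
  After 'add': [18]
  After 'neg': [-18]
  After 'dup': [-18, -18]
  After 'sub': [0]
  After 'push 9': [0, 9]
Program A final stack: [0, 9]

Program B trace:
  After 'push 2': [2]
  After 'neg': [-2]
  After 'push 20': [-2, 20]
  After 'add': [18]
  After 'neg': [-18]
  After 'dup': [-18, -18]
  After 'sub': [0]
  After 'push 9': [0, 9]
  After 'dup': [0, 9, 9]
  After 'drop': [0, 9]
Program B final stack: [0, 9]
Same: yes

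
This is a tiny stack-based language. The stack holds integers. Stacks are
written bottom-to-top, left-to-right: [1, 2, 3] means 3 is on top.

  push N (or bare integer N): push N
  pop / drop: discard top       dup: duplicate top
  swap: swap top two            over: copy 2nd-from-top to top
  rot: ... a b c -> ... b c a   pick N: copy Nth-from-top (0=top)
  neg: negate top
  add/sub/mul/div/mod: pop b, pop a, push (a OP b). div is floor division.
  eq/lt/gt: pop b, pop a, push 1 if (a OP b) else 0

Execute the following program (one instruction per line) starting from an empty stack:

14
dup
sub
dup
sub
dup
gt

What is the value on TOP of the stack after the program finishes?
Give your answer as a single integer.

Answer: 0

Derivation:
After 'push 14': [14]
After 'dup': [14, 14]
After 'sub': [0]
After 'dup': [0, 0]
After 'sub': [0]
After 'dup': [0, 0]
After 'gt': [0]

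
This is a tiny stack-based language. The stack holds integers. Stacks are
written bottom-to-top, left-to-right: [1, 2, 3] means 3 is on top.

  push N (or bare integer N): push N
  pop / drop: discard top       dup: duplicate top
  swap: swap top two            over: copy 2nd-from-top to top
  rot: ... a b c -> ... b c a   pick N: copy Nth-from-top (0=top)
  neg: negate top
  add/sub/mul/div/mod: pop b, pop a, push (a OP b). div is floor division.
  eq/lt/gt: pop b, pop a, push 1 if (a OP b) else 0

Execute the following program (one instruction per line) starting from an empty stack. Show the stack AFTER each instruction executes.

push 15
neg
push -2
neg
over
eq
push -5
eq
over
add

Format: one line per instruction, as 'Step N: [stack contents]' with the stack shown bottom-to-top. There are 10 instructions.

Step 1: [15]
Step 2: [-15]
Step 3: [-15, -2]
Step 4: [-15, 2]
Step 5: [-15, 2, -15]
Step 6: [-15, 0]
Step 7: [-15, 0, -5]
Step 8: [-15, 0]
Step 9: [-15, 0, -15]
Step 10: [-15, -15]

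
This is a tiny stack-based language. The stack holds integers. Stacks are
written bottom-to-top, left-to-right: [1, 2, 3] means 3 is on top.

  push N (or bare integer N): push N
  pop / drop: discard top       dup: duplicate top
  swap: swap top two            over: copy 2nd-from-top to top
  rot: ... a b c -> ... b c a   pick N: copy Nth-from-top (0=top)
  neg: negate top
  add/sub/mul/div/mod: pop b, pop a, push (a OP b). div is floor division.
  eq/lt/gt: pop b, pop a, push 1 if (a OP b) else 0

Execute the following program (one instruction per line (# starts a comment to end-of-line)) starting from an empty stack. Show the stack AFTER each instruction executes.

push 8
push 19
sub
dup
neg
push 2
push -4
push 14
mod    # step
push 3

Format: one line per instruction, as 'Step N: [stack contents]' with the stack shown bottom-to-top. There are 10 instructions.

Step 1: [8]
Step 2: [8, 19]
Step 3: [-11]
Step 4: [-11, -11]
Step 5: [-11, 11]
Step 6: [-11, 11, 2]
Step 7: [-11, 11, 2, -4]
Step 8: [-11, 11, 2, -4, 14]
Step 9: [-11, 11, 2, 10]
Step 10: [-11, 11, 2, 10, 3]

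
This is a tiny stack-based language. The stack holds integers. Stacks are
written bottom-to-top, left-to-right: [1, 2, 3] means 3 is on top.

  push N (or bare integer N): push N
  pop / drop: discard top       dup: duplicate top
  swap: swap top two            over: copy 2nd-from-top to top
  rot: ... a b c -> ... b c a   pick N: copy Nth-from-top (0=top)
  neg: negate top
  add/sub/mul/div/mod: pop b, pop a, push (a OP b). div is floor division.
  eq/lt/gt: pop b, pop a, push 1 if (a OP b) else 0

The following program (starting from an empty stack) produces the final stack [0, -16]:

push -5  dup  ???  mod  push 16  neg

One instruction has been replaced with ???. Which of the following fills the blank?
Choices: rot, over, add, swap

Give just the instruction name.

Stack before ???: [-5, -5]
Stack after ???:  [-5, -5]
Checking each choice:
  rot: stack underflow (need 3, have 2)
  over: produces [-5, 0, -16]
  add: stack underflow (need 2, have 1)
  swap: MATCH


Answer: swap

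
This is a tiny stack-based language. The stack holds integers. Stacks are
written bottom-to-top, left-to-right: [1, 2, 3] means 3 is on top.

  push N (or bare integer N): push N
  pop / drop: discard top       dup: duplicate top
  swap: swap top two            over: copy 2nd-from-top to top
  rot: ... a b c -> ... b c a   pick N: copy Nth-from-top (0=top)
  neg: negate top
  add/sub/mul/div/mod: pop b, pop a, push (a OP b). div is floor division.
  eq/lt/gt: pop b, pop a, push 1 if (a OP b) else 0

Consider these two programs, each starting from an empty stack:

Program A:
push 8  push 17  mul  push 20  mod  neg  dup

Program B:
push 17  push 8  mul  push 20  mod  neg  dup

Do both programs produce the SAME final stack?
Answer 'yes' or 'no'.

Answer: yes

Derivation:
Program A trace:
  After 'push 8': [8]
  After 'push 17': [8, 17]
  After 'mul': [136]
  After 'push 20': [136, 20]
  After 'mod': [16]
  After 'neg': [-16]
  After 'dup': [-16, -16]
Program A final stack: [-16, -16]

Program B trace:
  After 'push 17': [17]
  After 'push 8': [17, 8]
  After 'mul': [136]
  After 'push 20': [136, 20]
  After 'mod': [16]
  After 'neg': [-16]
  After 'dup': [-16, -16]
Program B final stack: [-16, -16]
Same: yes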